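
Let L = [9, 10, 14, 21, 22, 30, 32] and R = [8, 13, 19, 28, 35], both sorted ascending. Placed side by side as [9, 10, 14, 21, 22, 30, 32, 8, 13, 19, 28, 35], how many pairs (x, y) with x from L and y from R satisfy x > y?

Take each right-half value and tally the left-half values above it:
r = 8: 9, 10, 14, 21, 22, 30, 32 → 7
r = 13: 14, 21, 22, 30, 32 → 5
r = 19: 21, 22, 30, 32 → 4
r = 28: 30, 32 → 2
r = 35: none → 0
Cross-inversions: 7 + 5 + 4 + 2 + 0 = 18

18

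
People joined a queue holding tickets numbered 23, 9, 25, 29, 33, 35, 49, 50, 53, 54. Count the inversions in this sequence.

1 inversion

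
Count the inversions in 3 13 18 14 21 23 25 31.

Element-by-element contributions:
3 → none → 0
13 → none → 0
18 → 14 → 1
14 → none → 0
21 → none → 0
23 → none → 0
25 → none → 0
31 → none → 0
Sum: 0 + 0 + 1 + 0 + 0 + 0 + 0 + 0 = 1

There is 1 out-of-order pair.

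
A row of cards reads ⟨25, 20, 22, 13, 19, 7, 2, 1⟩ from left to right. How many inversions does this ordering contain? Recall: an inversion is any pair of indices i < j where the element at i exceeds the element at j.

26

For each element, count later entries that are smaller:
25: 7
20: 5
22: 5
13: 3
19: 3
7: 2
2: 1
1: 0
Sum: 7 + 5 + 5 + 3 + 3 + 2 + 1 + 0 = 26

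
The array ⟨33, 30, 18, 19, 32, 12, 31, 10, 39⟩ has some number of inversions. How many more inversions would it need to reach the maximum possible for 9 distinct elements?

16 inversions short

Maximum inversions for 9 distinct elements is C(9, 2) = 9·8/2 = 36.
Current inversions — for each element, count later smaller elements:
33: 7
30: 4
18: 2
19: 2
32: 3
12: 1
31: 1
10: 0
39: 0
Current total: 7 + 4 + 2 + 2 + 3 + 1 + 1 + 0 + 0 = 20
Shortfall: 36 − 20 = 16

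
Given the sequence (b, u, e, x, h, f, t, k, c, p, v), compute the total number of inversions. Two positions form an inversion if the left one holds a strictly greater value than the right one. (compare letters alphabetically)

22 inversions

Sweep left to right; for each value list the smaller values that follow it:
b: 0
u: 7
e: 1
x: 7
h: 2
f: 1
t: 3
k: 1
c: 0
p: 0
v: 0
Sum: 0 + 7 + 1 + 7 + 2 + 1 + 3 + 1 + 0 + 0 + 0 = 22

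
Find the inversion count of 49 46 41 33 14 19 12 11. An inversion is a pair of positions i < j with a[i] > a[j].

27

Element-by-element contributions:
49: 7
46: 6
41: 5
33: 4
14: 2
19: 2
12: 1
11: 0
Sum: 7 + 6 + 5 + 4 + 2 + 2 + 1 + 0 = 27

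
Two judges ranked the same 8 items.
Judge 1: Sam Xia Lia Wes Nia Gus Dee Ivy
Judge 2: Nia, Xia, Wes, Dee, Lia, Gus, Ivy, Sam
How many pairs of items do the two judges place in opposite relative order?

Assign each item its position (1..8) in the first ordering, then rewrite the second ordering as that position sequence:
positions: Sam→1, Xia→2, Lia→3, Wes→4, Nia→5, Gus→6, Dee→7, Ivy→8
second ordering as positions: [5, 2, 4, 7, 3, 6, 8, 1]
Discordant pairs = inversions in this position sequence.
5: 2, 4, 3, 1 → 4
2: 1 → 1
4: 3, 1 → 2
7: 3, 6, 1 → 3
3: 1 → 1
6: 1 → 1
8: 1 → 1
1: 0
Total: 4 + 1 + 2 + 3 + 1 + 1 + 1 + 0 = 13

13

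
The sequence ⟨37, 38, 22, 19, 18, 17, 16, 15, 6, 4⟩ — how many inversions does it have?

Count, for each position, how many later elements it exceeds:
37: 8
38: 8
22: 7
19: 6
18: 5
17: 4
16: 3
15: 2
6: 1
4: 0
Sum: 8 + 8 + 7 + 6 + 5 + 4 + 3 + 2 + 1 + 0 = 44

44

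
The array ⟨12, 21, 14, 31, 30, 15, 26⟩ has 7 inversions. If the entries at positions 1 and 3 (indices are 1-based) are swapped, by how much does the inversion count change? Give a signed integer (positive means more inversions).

+1

Positions 1 and 3 hold 12 and 14; after swapping, the array is [14, 21, 12, 31, 30, 15, 26].
Element-by-element contributions:
14 → 12 → 1
21 → 12, 15 → 2
12 → none → 0
31 → 30, 15, 26 → 3
30 → 15, 26 → 2
15 → none → 0
26 → none → 0
Sum: 1 + 2 + 0 + 3 + 2 + 0 + 0 = 8
Change: 8 − 7 = +1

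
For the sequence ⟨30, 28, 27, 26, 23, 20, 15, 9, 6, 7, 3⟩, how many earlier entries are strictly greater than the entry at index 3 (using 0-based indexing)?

The element at index 3 is 26.
Elements before it: 30, 28, 27
Those larger than 26: 30, 28, 27

3 such elements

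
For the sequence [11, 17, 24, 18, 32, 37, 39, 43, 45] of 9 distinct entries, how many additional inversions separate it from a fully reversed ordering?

35

Maximum inversions for 9 distinct elements is C(9, 2) = 9·8/2 = 36.
Current inversions — for each element, count later smaller elements:
11: 0
17: 0
24: 1
18: 0
32: 0
37: 0
39: 0
43: 0
45: 0
Current total: 0 + 0 + 1 + 0 + 0 + 0 + 0 + 0 + 0 = 1
Shortfall: 36 − 1 = 35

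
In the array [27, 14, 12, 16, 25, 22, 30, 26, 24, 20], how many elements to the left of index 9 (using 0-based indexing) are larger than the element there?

6 such elements

The element at index 9 is 20.
Elements before it: 27, 14, 12, 16, 25, 22, 30, 26, 24
Those larger than 20: 27, 25, 22, 30, 26, 24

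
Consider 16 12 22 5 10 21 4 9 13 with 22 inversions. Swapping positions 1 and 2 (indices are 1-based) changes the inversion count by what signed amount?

-1

Positions 1 and 2 hold 16 and 12; after swapping, the array is [12, 16, 22, 5, 10, 21, 4, 9, 13].
Element-by-element contributions:
12: 4
16: 5
22: 6
5: 1
10: 2
21: 3
4: 0
9: 0
13: 0
Sum: 4 + 5 + 6 + 1 + 2 + 3 + 0 + 0 + 0 = 21
Change: 21 − 22 = -1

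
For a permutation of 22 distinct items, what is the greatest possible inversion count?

231

A reversed (strictly descending) arrangement makes every pair an inversion, giving C(22, 2) inversions.
C(22, 2) = 22·21/2 = 231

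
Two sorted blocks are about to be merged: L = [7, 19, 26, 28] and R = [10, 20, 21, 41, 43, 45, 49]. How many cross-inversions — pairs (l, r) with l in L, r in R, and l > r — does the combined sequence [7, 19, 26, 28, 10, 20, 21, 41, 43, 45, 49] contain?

7

Count, for every r in R, how many entries of L exceed r:
r = 10: 19, 26, 28 → 3
r = 20: 26, 28 → 2
r = 21: 26, 28 → 2
r = 41: none → 0
r = 43: none → 0
r = 45: none → 0
r = 49: none → 0
Cross-inversions: 3 + 2 + 2 + 0 + 0 + 0 + 0 = 7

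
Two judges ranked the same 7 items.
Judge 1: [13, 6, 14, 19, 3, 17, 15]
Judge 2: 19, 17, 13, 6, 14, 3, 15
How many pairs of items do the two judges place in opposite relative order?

There are 7 discordant pairs.

Assign each item its position (1..7) in the first ordering, then rewrite the second ordering as that position sequence:
positions: 13→1, 6→2, 14→3, 19→4, 3→5, 17→6, 15→7
second ordering as positions: [4, 6, 1, 2, 3, 5, 7]
Discordant pairs = inversions in this position sequence.
4: 1, 2, 3 → 3
6: 1, 2, 3, 5 → 4
1: 0
2: 0
3: 0
5: 0
7: 0
Total: 3 + 4 + 0 + 0 + 0 + 0 + 0 = 7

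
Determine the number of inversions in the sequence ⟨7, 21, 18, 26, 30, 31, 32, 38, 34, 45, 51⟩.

2

Element-by-element contributions:
7 → none → 0
21 → 18 → 1
18 → none → 0
26 → none → 0
30 → none → 0
31 → none → 0
32 → none → 0
38 → 34 → 1
34 → none → 0
45 → none → 0
51 → none → 0
Sum: 0 + 1 + 0 + 0 + 0 + 0 + 0 + 1 + 0 + 0 + 0 = 2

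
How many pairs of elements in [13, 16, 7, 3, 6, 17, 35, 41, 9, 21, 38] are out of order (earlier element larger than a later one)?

16

Count, for each position, how many later elements it exceeds:
13: 4
16: 4
7: 2
3: 0
6: 0
17: 1
35: 2
41: 3
9: 0
21: 0
38: 0
Sum: 4 + 4 + 2 + 0 + 0 + 1 + 2 + 3 + 0 + 0 + 0 = 16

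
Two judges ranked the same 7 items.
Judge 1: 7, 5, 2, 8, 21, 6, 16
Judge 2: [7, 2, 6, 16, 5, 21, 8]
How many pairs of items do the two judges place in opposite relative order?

Assign each item its position (1..7) in the first ordering, then rewrite the second ordering as that position sequence:
positions: 7→1, 5→2, 2→3, 8→4, 21→5, 6→6, 16→7
second ordering as positions: [1, 3, 6, 7, 2, 5, 4]
Discordant pairs = inversions in this position sequence.
1: 0
3: 2 → 1
6: 2, 5, 4 → 3
7: 2, 5, 4 → 3
2: 0
5: 4 → 1
4: 0
Total: 0 + 1 + 3 + 3 + 0 + 1 + 0 = 8

8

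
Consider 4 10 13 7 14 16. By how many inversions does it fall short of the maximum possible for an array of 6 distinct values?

Maximum inversions for 6 distinct elements is C(6, 2) = 6·5/2 = 15.
Current inversions — for each element, count later smaller elements:
4: 0
10: 1
13: 1
7: 0
14: 0
16: 0
Current total: 0 + 1 + 1 + 0 + 0 + 0 = 2
Shortfall: 15 − 2 = 13

13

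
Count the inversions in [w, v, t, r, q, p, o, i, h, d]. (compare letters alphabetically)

For each element, count later entries that are smaller:
w → v, t, r, q, p, o, i, h, d → 9
v → t, r, q, p, o, i, h, d → 8
t → r, q, p, o, i, h, d → 7
r → q, p, o, i, h, d → 6
q → p, o, i, h, d → 5
p → o, i, h, d → 4
o → i, h, d → 3
i → h, d → 2
h → d → 1
d → none → 0
Sum: 9 + 8 + 7 + 6 + 5 + 4 + 3 + 2 + 1 + 0 = 45

45 inversions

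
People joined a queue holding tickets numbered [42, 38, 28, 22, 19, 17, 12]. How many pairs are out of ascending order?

21

Sweep left to right; for each value list the smaller values that follow it:
42: 6
38: 5
28: 4
22: 3
19: 2
17: 1
12: 0
Sum: 6 + 5 + 4 + 3 + 2 + 1 + 0 = 21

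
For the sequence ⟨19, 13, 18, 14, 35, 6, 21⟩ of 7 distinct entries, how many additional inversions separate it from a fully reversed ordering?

11

Maximum inversions for 7 distinct elements is C(7, 2) = 7·6/2 = 21.
Current inversions — for each element, count later smaller elements:
19: 4
13: 1
18: 2
14: 1
35: 2
6: 0
21: 0
Current total: 4 + 1 + 2 + 1 + 2 + 0 + 0 = 10
Shortfall: 21 − 10 = 11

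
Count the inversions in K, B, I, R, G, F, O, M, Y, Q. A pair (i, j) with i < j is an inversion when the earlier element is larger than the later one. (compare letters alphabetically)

Sweep left to right; for each value list the smaller values that follow it:
K: 4
B: 0
I: 2
R: 5
G: 1
F: 0
O: 1
M: 0
Y: 1
Q: 0
Sum: 4 + 0 + 2 + 5 + 1 + 0 + 1 + 0 + 1 + 0 = 14

14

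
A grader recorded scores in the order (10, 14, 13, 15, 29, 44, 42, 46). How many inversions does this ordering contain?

2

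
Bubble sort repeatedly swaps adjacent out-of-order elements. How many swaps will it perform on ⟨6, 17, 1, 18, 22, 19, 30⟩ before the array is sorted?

Each adjacent swap fixes exactly one inversion, so the minimum swap count equals the number of inversions.
Count inversions — for each element, later elements that are smaller:
6: 1 → 1
17: 1 → 1
1: none → 0
18: none → 0
22: 19 → 1
19: none → 0
30: none → 0
Total inversions: 1 + 1 + 0 + 0 + 1 + 0 + 0 = 3

3 adjacent swaps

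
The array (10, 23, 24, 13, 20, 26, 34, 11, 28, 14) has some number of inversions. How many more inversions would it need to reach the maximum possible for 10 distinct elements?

28

Maximum inversions for 10 distinct elements is C(10, 2) = 10·9/2 = 45.
Current inversions — for each element, count later smaller elements:
10: 0
23: 4
24: 4
13: 1
20: 2
26: 2
34: 3
11: 0
28: 1
14: 0
Current total: 0 + 4 + 4 + 1 + 2 + 2 + 3 + 0 + 1 + 0 = 17
Shortfall: 45 − 17 = 28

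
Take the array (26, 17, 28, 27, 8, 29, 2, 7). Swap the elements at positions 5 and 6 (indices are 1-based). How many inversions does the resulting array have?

There are 19 inversions.

Positions 5 and 6 hold 8 and 29; after swapping, the array is [26, 17, 28, 27, 29, 8, 2, 7].
Sweep left to right; for each value list the smaller values that follow it:
26: 4
17: 3
28: 4
27: 3
29: 3
8: 2
2: 0
7: 0
Sum: 4 + 3 + 4 + 3 + 3 + 2 + 0 + 0 = 19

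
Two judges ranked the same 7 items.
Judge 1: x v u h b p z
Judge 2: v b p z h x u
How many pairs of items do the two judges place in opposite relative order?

Discordant pairs: 12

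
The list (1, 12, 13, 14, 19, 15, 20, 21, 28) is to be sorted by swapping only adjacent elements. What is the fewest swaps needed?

Minimum adjacent swaps = number of inversions (each swap of adjacent out-of-order elements removes one inversion and no swap can remove more).
Count inversions — for each element, later elements that are smaller:
1: none → 0
12: none → 0
13: none → 0
14: none → 0
19: 15 → 1
15: none → 0
20: none → 0
21: none → 0
28: none → 0
Total inversions: 0 + 0 + 0 + 0 + 1 + 0 + 0 + 0 + 0 = 1

1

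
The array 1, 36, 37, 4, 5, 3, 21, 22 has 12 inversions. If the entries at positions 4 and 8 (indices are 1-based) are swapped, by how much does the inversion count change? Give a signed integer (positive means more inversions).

+5

Positions 4 and 8 hold 4 and 22; after swapping, the array is [1, 36, 37, 22, 5, 3, 21, 4].
Sweep left to right; for each value list the smaller values that follow it:
1 → none → 0
36 → 22, 5, 3, 21, 4 → 5
37 → 22, 5, 3, 21, 4 → 5
22 → 5, 3, 21, 4 → 4
5 → 3, 4 → 2
3 → none → 0
21 → 4 → 1
4 → none → 0
Sum: 0 + 5 + 5 + 4 + 2 + 0 + 1 + 0 = 17
Change: 17 − 12 = +5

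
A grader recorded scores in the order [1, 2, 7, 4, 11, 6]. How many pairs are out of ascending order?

3

Out-of-order index pairs (1-indexed):
(3,4): 7 > 4
(3,6): 7 > 6
(5,6): 11 > 6
That's 3 pairs.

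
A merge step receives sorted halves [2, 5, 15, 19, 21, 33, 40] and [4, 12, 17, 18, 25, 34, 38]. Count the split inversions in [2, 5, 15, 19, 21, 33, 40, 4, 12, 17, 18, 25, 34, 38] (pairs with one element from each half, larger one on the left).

Split inversions: 23

For each element r of the right run, count left-run elements greater than r:
r = 4: 5, 15, 19, 21, 33, 40 → 6
r = 12: 15, 19, 21, 33, 40 → 5
r = 17: 19, 21, 33, 40 → 4
r = 18: 19, 21, 33, 40 → 4
r = 25: 33, 40 → 2
r = 34: 40 → 1
r = 38: 40 → 1
Cross-inversions: 6 + 5 + 4 + 4 + 2 + 1 + 1 = 23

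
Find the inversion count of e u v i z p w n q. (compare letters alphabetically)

Count, for each position, how many later elements it exceeds:
e → none → 0
u → i, p, n, q → 4
v → i, p, n, q → 4
i → none → 0
z → p, w, n, q → 4
p → n → 1
w → n, q → 2
n → none → 0
q → none → 0
Sum: 0 + 4 + 4 + 0 + 4 + 1 + 2 + 0 + 0 = 15

There are 15 out-of-order pairs.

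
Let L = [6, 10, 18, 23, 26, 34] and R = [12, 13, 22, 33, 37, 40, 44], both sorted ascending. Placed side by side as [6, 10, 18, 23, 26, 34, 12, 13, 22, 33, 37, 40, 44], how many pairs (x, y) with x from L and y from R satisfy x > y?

Take each right-half value and tally the left-half values above it:
r = 12: 18, 23, 26, 34 → 4
r = 13: 18, 23, 26, 34 → 4
r = 22: 23, 26, 34 → 3
r = 33: 34 → 1
r = 37: none → 0
r = 40: none → 0
r = 44: none → 0
Cross-inversions: 4 + 4 + 3 + 1 + 0 + 0 + 0 = 12

12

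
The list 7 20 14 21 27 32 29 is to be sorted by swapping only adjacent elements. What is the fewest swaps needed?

2

The minimum number of adjacent swaps to sort an array equals its inversion count, since every such swap removes exactly one inversion.
Count inversions — for each element, later elements that are smaller:
7: none → 0
20: 14 → 1
14: none → 0
21: none → 0
27: none → 0
32: 29 → 1
29: none → 0
Total inversions: 0 + 1 + 0 + 0 + 0 + 1 + 0 = 2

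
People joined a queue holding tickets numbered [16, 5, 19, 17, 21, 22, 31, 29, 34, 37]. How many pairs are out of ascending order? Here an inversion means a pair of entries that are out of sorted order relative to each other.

Count, for each position, how many later elements it exceeds:
16 → 5 → 1
5 → none → 0
19 → 17 → 1
17 → none → 0
21 → none → 0
22 → none → 0
31 → 29 → 1
29 → none → 0
34 → none → 0
37 → none → 0
Sum: 1 + 0 + 1 + 0 + 0 + 0 + 1 + 0 + 0 + 0 = 3

3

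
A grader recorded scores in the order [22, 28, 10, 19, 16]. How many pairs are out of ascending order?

Count, for each position, how many later elements it exceeds:
22 → 10, 19, 16 → 3
28 → 10, 19, 16 → 3
10 → none → 0
19 → 16 → 1
16 → none → 0
Sum: 3 + 3 + 0 + 1 + 0 = 7

7 inversions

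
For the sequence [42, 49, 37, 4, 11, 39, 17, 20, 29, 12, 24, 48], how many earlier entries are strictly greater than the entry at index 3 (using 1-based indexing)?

The element at index 3 is 37.
Elements before it: 42, 49
Those larger than 37: 42, 49

2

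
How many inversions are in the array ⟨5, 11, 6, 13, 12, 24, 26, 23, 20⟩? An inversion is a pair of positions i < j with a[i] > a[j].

7 inversions

Element-by-element contributions:
5 → none → 0
11 → 6 → 1
6 → none → 0
13 → 12 → 1
12 → none → 0
24 → 23, 20 → 2
26 → 23, 20 → 2
23 → 20 → 1
20 → none → 0
Sum: 0 + 1 + 0 + 1 + 0 + 2 + 2 + 1 + 0 = 7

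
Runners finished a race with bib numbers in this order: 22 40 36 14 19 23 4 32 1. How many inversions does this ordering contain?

Element-by-element contributions:
22 → 14, 19, 4, 1 → 4
40 → 36, 14, 19, 23, 4, 32, 1 → 7
36 → 14, 19, 23, 4, 32, 1 → 6
14 → 4, 1 → 2
19 → 4, 1 → 2
23 → 4, 1 → 2
4 → 1 → 1
32 → 1 → 1
1 → none → 0
Sum: 4 + 7 + 6 + 2 + 2 + 2 + 1 + 1 + 0 = 25

25 inversions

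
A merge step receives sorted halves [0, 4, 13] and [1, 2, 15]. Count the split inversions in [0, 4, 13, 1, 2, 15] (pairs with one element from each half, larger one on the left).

4 split inversions

Count, for every r in R, how many entries of L exceed r:
r = 1: 4, 13 → 2
r = 2: 4, 13 → 2
r = 15: none → 0
Cross-inversions: 2 + 2 + 0 = 4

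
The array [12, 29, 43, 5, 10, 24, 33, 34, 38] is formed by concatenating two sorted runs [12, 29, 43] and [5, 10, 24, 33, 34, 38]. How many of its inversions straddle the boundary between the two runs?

Take each right-half value and tally the left-half values above it:
r = 5: 12, 29, 43 → 3
r = 10: 12, 29, 43 → 3
r = 24: 29, 43 → 2
r = 33: 43 → 1
r = 34: 43 → 1
r = 38: 43 → 1
Cross-inversions: 3 + 3 + 2 + 1 + 1 + 1 = 11

11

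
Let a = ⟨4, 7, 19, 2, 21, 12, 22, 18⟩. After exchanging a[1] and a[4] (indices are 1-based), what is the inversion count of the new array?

Positions 1 and 4 hold 4 and 2; after swapping, the array is [2, 7, 19, 4, 21, 12, 22, 18].
Sweep left to right; for each value list the smaller values that follow it:
2 → none → 0
7 → 4 → 1
19 → 4, 12, 18 → 3
4 → none → 0
21 → 12, 18 → 2
12 → none → 0
22 → 18 → 1
18 → none → 0
Sum: 0 + 1 + 3 + 0 + 2 + 0 + 1 + 0 = 7

7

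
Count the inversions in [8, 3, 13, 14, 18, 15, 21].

Inversion pairs (indices are 0-based):
(0,1): 8 > 3
(4,5): 18 > 15
That's 2 pairs.

2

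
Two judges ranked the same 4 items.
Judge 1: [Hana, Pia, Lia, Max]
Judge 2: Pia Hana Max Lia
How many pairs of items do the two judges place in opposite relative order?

Assign each item its position (1..4) in the first ordering, then rewrite the second ordering as that position sequence:
positions: Hana→1, Pia→2, Lia→3, Max→4
second ordering as positions: [2, 1, 4, 3]
Discordant pairs = inversions in this position sequence.
2: 1 → 1
1: 0
4: 3 → 1
3: 0
Total: 1 + 0 + 1 + 0 = 2

Discordant pairs: 2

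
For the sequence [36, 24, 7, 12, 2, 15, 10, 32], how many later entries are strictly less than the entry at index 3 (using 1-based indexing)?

The element at index 3 is 7.
Elements after it: 12, 2, 15, 10, 32
Those smaller than 7: 2

1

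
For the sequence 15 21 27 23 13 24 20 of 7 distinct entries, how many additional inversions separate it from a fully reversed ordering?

11

Maximum inversions for 7 distinct elements is C(7, 2) = 7·6/2 = 21.
Current inversions — for each element, count later smaller elements:
15: 1
21: 2
27: 4
23: 2
13: 0
24: 1
20: 0
Current total: 1 + 2 + 4 + 2 + 0 + 1 + 0 = 10
Shortfall: 21 − 10 = 11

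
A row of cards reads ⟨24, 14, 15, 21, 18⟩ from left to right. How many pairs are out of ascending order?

Out-of-order index pairs (1-indexed):
(1,2): 24 > 14
(1,3): 24 > 15
(1,4): 24 > 21
(1,5): 24 > 18
(4,5): 21 > 18
That's 5 pairs.

5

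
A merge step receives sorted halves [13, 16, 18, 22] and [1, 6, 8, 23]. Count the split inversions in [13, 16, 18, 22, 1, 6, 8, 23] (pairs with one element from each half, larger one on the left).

Split inversions: 12

For each element r of the right run, count left-run elements greater than r:
r = 1: 13, 16, 18, 22 → 4
r = 6: 13, 16, 18, 22 → 4
r = 8: 13, 16, 18, 22 → 4
r = 23: none → 0
Cross-inversions: 4 + 4 + 4 + 0 = 12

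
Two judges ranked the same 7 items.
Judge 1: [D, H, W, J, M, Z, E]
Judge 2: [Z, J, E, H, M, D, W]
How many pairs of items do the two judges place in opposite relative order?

15

Assign each item its position (1..7) in the first ordering, then rewrite the second ordering as that position sequence:
positions: D→1, H→2, W→3, J→4, M→5, Z→6, E→7
second ordering as positions: [6, 4, 7, 2, 5, 1, 3]
Discordant pairs = inversions in this position sequence.
6: 4, 2, 5, 1, 3 → 5
4: 2, 1, 3 → 3
7: 2, 5, 1, 3 → 4
2: 1 → 1
5: 1, 3 → 2
1: 0
3: 0
Total: 5 + 3 + 4 + 1 + 2 + 0 + 0 = 15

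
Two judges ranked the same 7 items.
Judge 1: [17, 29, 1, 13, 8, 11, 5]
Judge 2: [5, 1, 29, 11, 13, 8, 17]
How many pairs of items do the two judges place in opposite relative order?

14 discordant pairs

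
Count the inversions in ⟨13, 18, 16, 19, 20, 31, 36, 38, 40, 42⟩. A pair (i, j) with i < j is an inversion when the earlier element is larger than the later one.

1

Count, for each position, how many later elements it exceeds:
13 → none → 0
18 → 16 → 1
16 → none → 0
19 → none → 0
20 → none → 0
31 → none → 0
36 → none → 0
38 → none → 0
40 → none → 0
42 → none → 0
Sum: 0 + 1 + 0 + 0 + 0 + 0 + 0 + 0 + 0 + 0 = 1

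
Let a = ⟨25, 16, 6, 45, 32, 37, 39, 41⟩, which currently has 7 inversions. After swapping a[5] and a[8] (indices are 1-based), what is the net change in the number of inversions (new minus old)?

Positions 5 and 8 hold 32 and 41; after swapping, the array is [25, 16, 6, 45, 41, 37, 39, 32].
For each element, count later entries that are smaller:
25: 2
16: 1
6: 0
45: 4
41: 3
37: 1
39: 1
32: 0
Sum: 2 + 1 + 0 + 4 + 3 + 1 + 1 + 0 = 12
Change: 12 − 7 = +5

+5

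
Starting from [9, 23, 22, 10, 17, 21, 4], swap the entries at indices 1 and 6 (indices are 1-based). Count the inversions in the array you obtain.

Positions 1 and 6 hold 9 and 21; after swapping, the array is [21, 23, 22, 10, 17, 9, 4].
Element-by-element contributions:
21 → 10, 17, 9, 4 → 4
23 → 22, 10, 17, 9, 4 → 5
22 → 10, 17, 9, 4 → 4
10 → 9, 4 → 2
17 → 9, 4 → 2
9 → 4 → 1
4 → none → 0
Sum: 4 + 5 + 4 + 2 + 2 + 1 + 0 = 18

Inversions: 18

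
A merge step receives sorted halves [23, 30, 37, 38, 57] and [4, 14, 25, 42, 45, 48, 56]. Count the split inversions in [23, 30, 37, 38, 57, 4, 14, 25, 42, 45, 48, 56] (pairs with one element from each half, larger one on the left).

18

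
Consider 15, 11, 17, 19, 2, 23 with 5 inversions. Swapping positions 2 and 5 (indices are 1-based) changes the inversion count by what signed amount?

Positions 2 and 5 hold 11 and 2; after swapping, the array is [15, 2, 17, 19, 11, 23].
Count, for each position, how many later elements it exceeds:
15 → 2, 11 → 2
2 → none → 0
17 → 11 → 1
19 → 11 → 1
11 → none → 0
23 → none → 0
Sum: 2 + 0 + 1 + 1 + 0 + 0 = 4
Change: 4 − 5 = -1

-1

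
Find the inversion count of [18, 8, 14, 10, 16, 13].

Listing every pair i<j with a[i]>a[j] (using 0-based positions):
(0,1): 18 > 8
(0,2): 18 > 14
(0,3): 18 > 10
(0,4): 18 > 16
(0,5): 18 > 13
(2,3): 14 > 10
(2,5): 14 > 13
(4,5): 16 > 13
That's 8 pairs.

There are 8 inversions.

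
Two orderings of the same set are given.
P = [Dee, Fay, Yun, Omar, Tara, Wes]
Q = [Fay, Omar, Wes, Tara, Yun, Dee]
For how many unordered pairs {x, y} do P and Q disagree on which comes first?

9 disagreeing pairs

Assign each item its position (1..6) in the first ordering, then rewrite the second ordering as that position sequence:
positions: Dee→1, Fay→2, Yun→3, Omar→4, Tara→5, Wes→6
second ordering as positions: [2, 4, 6, 5, 3, 1]
Discordant pairs = inversions in this position sequence.
2: 1 → 1
4: 3, 1 → 2
6: 5, 3, 1 → 3
5: 3, 1 → 2
3: 1 → 1
1: 0
Total: 1 + 2 + 3 + 2 + 1 + 0 = 9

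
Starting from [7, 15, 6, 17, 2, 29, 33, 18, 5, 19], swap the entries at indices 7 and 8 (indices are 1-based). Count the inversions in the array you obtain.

16 inversions

Positions 7 and 8 hold 33 and 18; after swapping, the array is [7, 15, 6, 17, 2, 29, 18, 33, 5, 19].
Sweep left to right; for each value list the smaller values that follow it:
7: 3
15: 3
6: 2
17: 2
2: 0
29: 3
18: 1
33: 2
5: 0
19: 0
Sum: 3 + 3 + 2 + 2 + 0 + 3 + 1 + 2 + 0 + 0 = 16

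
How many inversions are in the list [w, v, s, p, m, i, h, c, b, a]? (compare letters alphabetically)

For each element, count later entries that are smaller:
w → v, s, p, m, i, h, c, b, a → 9
v → s, p, m, i, h, c, b, a → 8
s → p, m, i, h, c, b, a → 7
p → m, i, h, c, b, a → 6
m → i, h, c, b, a → 5
i → h, c, b, a → 4
h → c, b, a → 3
c → b, a → 2
b → a → 1
a → none → 0
Sum: 9 + 8 + 7 + 6 + 5 + 4 + 3 + 2 + 1 + 0 = 45

45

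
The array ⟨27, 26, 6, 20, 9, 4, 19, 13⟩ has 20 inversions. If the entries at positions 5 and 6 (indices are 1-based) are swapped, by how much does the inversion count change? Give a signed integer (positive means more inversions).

Positions 5 and 6 hold 9 and 4; after swapping, the array is [27, 26, 6, 20, 4, 9, 19, 13].
Element-by-element contributions:
27 → 26, 6, 20, 4, 9, 19, 13 → 7
26 → 6, 20, 4, 9, 19, 13 → 6
6 → 4 → 1
20 → 4, 9, 19, 13 → 4
4 → none → 0
9 → none → 0
19 → 13 → 1
13 → none → 0
Sum: 7 + 6 + 1 + 4 + 0 + 0 + 1 + 0 = 19
Change: 19 − 20 = -1

-1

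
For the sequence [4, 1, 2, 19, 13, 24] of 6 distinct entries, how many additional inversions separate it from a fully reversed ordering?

12

Maximum inversions for 6 distinct elements is C(6, 2) = 6·5/2 = 15.
Current inversions — for each element, count later smaller elements:
4: 2
1: 0
2: 0
19: 1
13: 0
24: 0
Current total: 2 + 0 + 0 + 1 + 0 + 0 = 3
Shortfall: 15 − 3 = 12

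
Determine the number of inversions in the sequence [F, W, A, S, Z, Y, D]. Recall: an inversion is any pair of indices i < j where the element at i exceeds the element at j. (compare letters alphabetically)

For each element, count later entries that are smaller:
F: 2
W: 3
A: 0
S: 1
Z: 2
Y: 1
D: 0
Sum: 2 + 3 + 0 + 1 + 2 + 1 + 0 = 9

9 out-of-order pairs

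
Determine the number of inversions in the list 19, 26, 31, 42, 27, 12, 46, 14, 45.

Count, for each position, how many later elements it exceeds:
19 → 12, 14 → 2
26 → 12, 14 → 2
31 → 27, 12, 14 → 3
42 → 27, 12, 14 → 3
27 → 12, 14 → 2
12 → none → 0
46 → 14, 45 → 2
14 → none → 0
45 → none → 0
Sum: 2 + 2 + 3 + 3 + 2 + 0 + 2 + 0 + 0 = 14

14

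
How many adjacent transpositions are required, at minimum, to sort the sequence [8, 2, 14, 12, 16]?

Swaps: 2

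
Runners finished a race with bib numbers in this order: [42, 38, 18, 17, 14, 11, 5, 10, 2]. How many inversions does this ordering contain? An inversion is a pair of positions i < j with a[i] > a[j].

Element-by-element contributions:
42: 8
38: 7
18: 6
17: 5
14: 4
11: 3
5: 1
10: 1
2: 0
Sum: 8 + 7 + 6 + 5 + 4 + 3 + 1 + 1 + 0 = 35

35 inversions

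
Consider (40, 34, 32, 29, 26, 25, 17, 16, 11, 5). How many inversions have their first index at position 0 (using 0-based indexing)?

9

The element at index 0 is 40.
Elements after it: 34, 32, 29, 26, 25, 17, 16, 11, 5
Those smaller than 40: 34, 32, 29, 26, 25, 17, 16, 11, 5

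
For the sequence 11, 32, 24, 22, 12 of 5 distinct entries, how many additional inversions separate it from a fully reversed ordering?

4 inversions short

Maximum inversions for 5 distinct elements is C(5, 2) = 5·4/2 = 10.
Current inversions — for each element, count later smaller elements:
11: 0
32: 3
24: 2
22: 1
12: 0
Current total: 0 + 3 + 2 + 1 + 0 = 6
Shortfall: 10 − 6 = 4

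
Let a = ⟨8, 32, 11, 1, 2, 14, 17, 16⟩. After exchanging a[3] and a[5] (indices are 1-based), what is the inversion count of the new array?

10

Positions 3 and 5 hold 11 and 2; after swapping, the array is [8, 32, 2, 1, 11, 14, 17, 16].
Count, for each position, how many later elements it exceeds:
8 → 2, 1 → 2
32 → 2, 1, 11, 14, 17, 16 → 6
2 → 1 → 1
1 → none → 0
11 → none → 0
14 → none → 0
17 → 16 → 1
16 → none → 0
Sum: 2 + 6 + 1 + 0 + 0 + 0 + 1 + 0 = 10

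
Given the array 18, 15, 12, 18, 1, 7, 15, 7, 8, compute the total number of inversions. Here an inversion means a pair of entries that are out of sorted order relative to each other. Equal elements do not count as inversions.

23

Count, for each position, how many later elements it exceeds:
18: 7
15: 5
12: 4
18: 5
1: 0
7: 0
15: 2
7: 0
8: 0
Sum: 7 + 5 + 4 + 5 + 0 + 0 + 2 + 0 + 0 = 23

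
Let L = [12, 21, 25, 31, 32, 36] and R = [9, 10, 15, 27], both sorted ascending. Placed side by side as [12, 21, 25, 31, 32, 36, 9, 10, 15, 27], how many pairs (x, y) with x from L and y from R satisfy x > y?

Take each right-half value and tally the left-half values above it:
r = 9: 12, 21, 25, 31, 32, 36 → 6
r = 10: 12, 21, 25, 31, 32, 36 → 6
r = 15: 21, 25, 31, 32, 36 → 5
r = 27: 31, 32, 36 → 3
Cross-inversions: 6 + 6 + 5 + 3 = 20

There are 20 split inversions.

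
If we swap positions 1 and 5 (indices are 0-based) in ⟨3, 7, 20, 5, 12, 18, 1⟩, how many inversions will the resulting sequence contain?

Inversions: 13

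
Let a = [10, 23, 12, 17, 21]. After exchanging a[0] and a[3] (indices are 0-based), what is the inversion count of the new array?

Positions 0 and 3 hold 10 and 17; after swapping, the array is [17, 23, 12, 10, 21].
Count, for each position, how many later elements it exceeds:
17: 2
23: 3
12: 1
10: 0
21: 0
Sum: 2 + 3 + 1 + 0 + 0 = 6

6 inversions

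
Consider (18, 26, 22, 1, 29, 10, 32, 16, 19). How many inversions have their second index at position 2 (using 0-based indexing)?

The element at index 2 is 22.
Elements before it: 18, 26
Those larger than 22: 26

1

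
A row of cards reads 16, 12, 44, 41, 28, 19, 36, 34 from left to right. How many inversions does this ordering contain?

Sweep left to right; for each value list the smaller values that follow it:
16 → 12 → 1
12 → none → 0
44 → 41, 28, 19, 36, 34 → 5
41 → 28, 19, 36, 34 → 4
28 → 19 → 1
19 → none → 0
36 → 34 → 1
34 → none → 0
Sum: 1 + 0 + 5 + 4 + 1 + 0 + 1 + 0 = 12

12 out-of-order pairs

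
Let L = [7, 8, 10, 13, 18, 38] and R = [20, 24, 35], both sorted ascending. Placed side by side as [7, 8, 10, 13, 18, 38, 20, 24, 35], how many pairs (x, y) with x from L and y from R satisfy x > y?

Take each right-half value and tally the left-half values above it:
r = 20: 38 → 1
r = 24: 38 → 1
r = 35: 38 → 1
Cross-inversions: 1 + 1 + 1 = 3

3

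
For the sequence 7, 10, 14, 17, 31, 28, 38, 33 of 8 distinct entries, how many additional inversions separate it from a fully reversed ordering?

Maximum inversions for 8 distinct elements is C(8, 2) = 8·7/2 = 28.
Current inversions — for each element, count later smaller elements:
7: 0
10: 0
14: 0
17: 0
31: 1
28: 0
38: 1
33: 0
Current total: 0 + 0 + 0 + 0 + 1 + 0 + 1 + 0 = 2
Shortfall: 28 − 2 = 26

26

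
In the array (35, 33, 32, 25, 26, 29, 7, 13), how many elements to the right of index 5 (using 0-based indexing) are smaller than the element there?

The element at index 5 is 29.
Elements after it: 7, 13
Those smaller than 29: 7, 13

2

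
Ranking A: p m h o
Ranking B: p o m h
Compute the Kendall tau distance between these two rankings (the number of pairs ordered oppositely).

2 discordant pairs

Assign each item its position (1..4) in the first ordering, then rewrite the second ordering as that position sequence:
positions: p→1, m→2, h→3, o→4
second ordering as positions: [1, 4, 2, 3]
Discordant pairs = inversions in this position sequence.
1: 0
4: 2, 3 → 2
2: 0
3: 0
Total: 0 + 2 + 0 + 0 = 2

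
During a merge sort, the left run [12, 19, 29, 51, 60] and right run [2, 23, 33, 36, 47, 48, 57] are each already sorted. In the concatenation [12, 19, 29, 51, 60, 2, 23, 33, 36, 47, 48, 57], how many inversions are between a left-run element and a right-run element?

Count, for every r in R, how many entries of L exceed r:
r = 2: 12, 19, 29, 51, 60 → 5
r = 23: 29, 51, 60 → 3
r = 33: 51, 60 → 2
r = 36: 51, 60 → 2
r = 47: 51, 60 → 2
r = 48: 51, 60 → 2
r = 57: 60 → 1
Cross-inversions: 5 + 3 + 2 + 2 + 2 + 2 + 1 = 17

17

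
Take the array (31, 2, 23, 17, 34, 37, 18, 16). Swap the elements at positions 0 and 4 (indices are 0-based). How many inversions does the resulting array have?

There are 15 inversions.

Positions 0 and 4 hold 31 and 34; after swapping, the array is [34, 2, 23, 17, 31, 37, 18, 16].
Count, for each position, how many later elements it exceeds:
34: 6
2: 0
23: 3
17: 1
31: 2
37: 2
18: 1
16: 0
Sum: 6 + 0 + 3 + 1 + 2 + 2 + 1 + 0 = 15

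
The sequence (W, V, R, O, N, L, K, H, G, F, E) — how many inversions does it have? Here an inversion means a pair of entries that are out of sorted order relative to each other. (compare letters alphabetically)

Inversions: 55

Sweep left to right; for each value list the smaller values that follow it:
W → V, R, O, N, L, K, H, G, F, E → 10
V → R, O, N, L, K, H, G, F, E → 9
R → O, N, L, K, H, G, F, E → 8
O → N, L, K, H, G, F, E → 7
N → L, K, H, G, F, E → 6
L → K, H, G, F, E → 5
K → H, G, F, E → 4
H → G, F, E → 3
G → F, E → 2
F → E → 1
E → none → 0
Sum: 10 + 9 + 8 + 7 + 6 + 5 + 4 + 3 + 2 + 1 + 0 = 55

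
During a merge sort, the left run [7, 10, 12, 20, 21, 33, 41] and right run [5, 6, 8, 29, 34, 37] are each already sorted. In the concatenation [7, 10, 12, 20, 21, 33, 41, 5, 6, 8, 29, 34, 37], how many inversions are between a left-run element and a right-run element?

24

Take each right-half value and tally the left-half values above it:
r = 5: 7, 10, 12, 20, 21, 33, 41 → 7
r = 6: 7, 10, 12, 20, 21, 33, 41 → 7
r = 8: 10, 12, 20, 21, 33, 41 → 6
r = 29: 33, 41 → 2
r = 34: 41 → 1
r = 37: 41 → 1
Cross-inversions: 7 + 7 + 6 + 2 + 1 + 1 = 24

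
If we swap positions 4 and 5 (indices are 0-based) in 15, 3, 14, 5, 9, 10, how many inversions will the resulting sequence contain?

Inversions: 9

Positions 4 and 5 hold 9 and 10; after swapping, the array is [15, 3, 14, 5, 10, 9].
Sweep left to right; for each value list the smaller values that follow it:
15: 5
3: 0
14: 3
5: 0
10: 1
9: 0
Sum: 5 + 0 + 3 + 0 + 1 + 0 = 9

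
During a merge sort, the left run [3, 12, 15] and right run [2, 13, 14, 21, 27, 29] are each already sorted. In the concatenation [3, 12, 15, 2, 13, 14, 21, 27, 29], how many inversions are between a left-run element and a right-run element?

Take each right-half value and tally the left-half values above it:
r = 2: 3, 12, 15 → 3
r = 13: 15 → 1
r = 14: 15 → 1
r = 21: none → 0
r = 27: none → 0
r = 29: none → 0
Cross-inversions: 3 + 1 + 1 + 0 + 0 + 0 = 5

5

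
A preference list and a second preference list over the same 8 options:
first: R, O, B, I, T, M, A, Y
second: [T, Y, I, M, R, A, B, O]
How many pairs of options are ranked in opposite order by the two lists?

Assign each item its position (1..8) in the first ordering, then rewrite the second ordering as that position sequence:
positions: R→1, O→2, B→3, I→4, T→5, M→6, A→7, Y→8
second ordering as positions: [5, 8, 4, 6, 1, 7, 3, 2]
Discordant pairs = inversions in this position sequence.
5: 4, 1, 3, 2 → 4
8: 4, 6, 1, 7, 3, 2 → 6
4: 1, 3, 2 → 3
6: 1, 3, 2 → 3
1: 0
7: 3, 2 → 2
3: 2 → 1
2: 0
Total: 4 + 6 + 3 + 3 + 0 + 2 + 1 + 0 = 19

19 pairs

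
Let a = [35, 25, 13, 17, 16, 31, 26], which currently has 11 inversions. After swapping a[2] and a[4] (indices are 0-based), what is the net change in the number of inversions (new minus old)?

+1

Positions 2 and 4 hold 13 and 16; after swapping, the array is [35, 25, 16, 17, 13, 31, 26].
Sweep left to right; for each value list the smaller values that follow it:
35 → 25, 16, 17, 13, 31, 26 → 6
25 → 16, 17, 13 → 3
16 → 13 → 1
17 → 13 → 1
13 → none → 0
31 → 26 → 1
26 → none → 0
Sum: 6 + 3 + 1 + 1 + 0 + 1 + 0 = 12
Change: 12 − 11 = +1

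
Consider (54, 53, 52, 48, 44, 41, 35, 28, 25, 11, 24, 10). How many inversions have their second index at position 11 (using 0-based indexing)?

11

The element at index 11 is 10.
Elements before it: 54, 53, 52, 48, 44, 41, 35, 28, 25, 11, 24
Those larger than 10: 54, 53, 52, 48, 44, 41, 35, 28, 25, 11, 24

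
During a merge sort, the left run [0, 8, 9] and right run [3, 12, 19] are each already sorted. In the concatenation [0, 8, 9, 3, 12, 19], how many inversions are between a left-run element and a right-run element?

2 cross-inversions

For each element r of the right run, count left-run elements greater than r:
r = 3: 8, 9 → 2
r = 12: none → 0
r = 19: none → 0
Cross-inversions: 2 + 0 + 0 = 2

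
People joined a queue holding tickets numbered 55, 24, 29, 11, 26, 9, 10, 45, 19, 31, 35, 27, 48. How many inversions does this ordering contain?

There are 33 inversions.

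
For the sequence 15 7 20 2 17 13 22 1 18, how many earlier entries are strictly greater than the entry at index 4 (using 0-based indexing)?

The element at index 4 is 17.
Elements before it: 15, 7, 20, 2
Those larger than 17: 20

1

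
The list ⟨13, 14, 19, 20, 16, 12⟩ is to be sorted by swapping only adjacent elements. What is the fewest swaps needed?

Each adjacent swap fixes exactly one inversion, so the minimum swap count equals the number of inversions.
Count inversions — for each element, later elements that are smaller:
13: 12 → 1
14: 12 → 1
19: 16, 12 → 2
20: 16, 12 → 2
16: 12 → 1
12: none → 0
Total inversions: 1 + 1 + 2 + 2 + 1 + 0 = 7

7 swaps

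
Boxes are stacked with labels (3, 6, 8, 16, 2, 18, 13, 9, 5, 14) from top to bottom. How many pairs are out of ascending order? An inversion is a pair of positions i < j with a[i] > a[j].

17 inversions

Sweep left to right; for each value list the smaller values that follow it:
3: 1
6: 2
8: 2
16: 5
2: 0
18: 4
13: 2
9: 1
5: 0
14: 0
Sum: 1 + 2 + 2 + 5 + 0 + 4 + 2 + 1 + 0 + 0 = 17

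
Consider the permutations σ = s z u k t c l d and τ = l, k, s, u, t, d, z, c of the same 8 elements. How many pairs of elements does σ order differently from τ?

Discordant pairs: 13

Assign each item its position (1..8) in the first ordering, then rewrite the second ordering as that position sequence:
positions: s→1, z→2, u→3, k→4, t→5, c→6, l→7, d→8
second ordering as positions: [7, 4, 1, 3, 5, 8, 2, 6]
Discordant pairs = inversions in this position sequence.
7: 4, 1, 3, 5, 2, 6 → 6
4: 1, 3, 2 → 3
1: 0
3: 2 → 1
5: 2 → 1
8: 2, 6 → 2
2: 0
6: 0
Total: 6 + 3 + 0 + 1 + 1 + 2 + 0 + 0 = 13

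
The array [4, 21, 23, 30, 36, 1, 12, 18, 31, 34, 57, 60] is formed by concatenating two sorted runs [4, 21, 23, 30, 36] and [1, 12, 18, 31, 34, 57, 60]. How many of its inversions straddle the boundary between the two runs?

15

Take each right-half value and tally the left-half values above it:
r = 1: 4, 21, 23, 30, 36 → 5
r = 12: 21, 23, 30, 36 → 4
r = 18: 21, 23, 30, 36 → 4
r = 31: 36 → 1
r = 34: 36 → 1
r = 57: none → 0
r = 60: none → 0
Cross-inversions: 5 + 4 + 4 + 1 + 1 + 0 + 0 = 15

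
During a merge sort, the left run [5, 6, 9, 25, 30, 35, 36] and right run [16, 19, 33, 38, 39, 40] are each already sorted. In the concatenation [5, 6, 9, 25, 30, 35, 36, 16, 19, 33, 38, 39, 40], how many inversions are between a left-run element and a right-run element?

Cross-inversions: 10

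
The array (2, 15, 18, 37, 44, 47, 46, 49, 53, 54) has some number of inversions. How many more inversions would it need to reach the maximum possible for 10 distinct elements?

44

Maximum inversions for 10 distinct elements is C(10, 2) = 10·9/2 = 45.
Current inversions — for each element, count later smaller elements:
2: 0
15: 0
18: 0
37: 0
44: 0
47: 1
46: 0
49: 0
53: 0
54: 0
Current total: 0 + 0 + 0 + 0 + 0 + 1 + 0 + 0 + 0 + 0 = 1
Shortfall: 45 − 1 = 44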